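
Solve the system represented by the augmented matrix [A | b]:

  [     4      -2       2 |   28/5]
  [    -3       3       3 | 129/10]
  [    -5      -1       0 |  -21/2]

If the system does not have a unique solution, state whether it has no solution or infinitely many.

Row-reduce the augmented matrix:
R1 ← R1 / (4).
R2 ← R2 + 3·R1.
R3 ← R3 + 5·R1.
R2 ← R2 / (3/2).
R1 ← R1 + 1/2·R2.
R3 ← R3 + 7/2·R2.
R3 ← R3 / (13).
R1 ← R1 − 2·R3.
R2 ← R2 − 3·R3.
Reading off the reduced rows gives x_1 = 3/2, x_2 = 3, x_3 = 14/5.

x_1 = 3/2, x_2 = 3, x_3 = 14/5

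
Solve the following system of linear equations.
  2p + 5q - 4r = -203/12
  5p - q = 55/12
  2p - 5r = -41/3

Row-reduce the augmented matrix:
R1 ← R1 / (2).
R2 ← R2 − 5·R1.
R3 ← R3 − 2·R1.
R2 ← R2 / (-27/2).
R1 ← R1 − 5/2·R2.
R3 ← R3 + 5·R2.
R3 ← R3 / (-127/27).
R1 ← R1 + 4/27·R3.
R2 ← R2 + 20/27·R3.
Reading off the reduced rows gives p = 2/3, q = -5/4, r = 3.

p = 2/3, q = -5/4, r = 3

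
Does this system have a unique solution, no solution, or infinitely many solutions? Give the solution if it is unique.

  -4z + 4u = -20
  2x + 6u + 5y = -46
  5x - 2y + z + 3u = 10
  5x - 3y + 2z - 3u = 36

x = 1, y = -6, z = 2, u = -3

Row-reduce the augmented matrix:
Swap R1 and R2.
R1 ← R1 / (2).
R3 ← R3 − 5·R1.
R4 ← R4 − 5·R1.
Swap R2 and R3.
R2 ← R2 / (-29/2).
R1 ← R1 − 5/2·R2.
R4 ← R4 + 31/2·R2.
R3 ← R3 / (-4).
R1 ← R1 − 5/29·R3.
R2 ← R2 + 2/29·R3.
R4 ← R4 − 27/29·R3.
R4 ← R4 / (-123/29).
R1 ← R1 − 32/29·R4.
R2 ← R2 − 22/29·R4.
R3 ← R3 + 1·R4.
Reading off the reduced rows gives x = 1, y = -6, z = 2, u = -3.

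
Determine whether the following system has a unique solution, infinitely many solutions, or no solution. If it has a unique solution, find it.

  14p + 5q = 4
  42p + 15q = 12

infinitely many solutions

Row-reduce:
R1 ← R1 / (14).
R2 ← R2 − 42·R1.
Rank is 1 with 2 unknowns, leaving q free.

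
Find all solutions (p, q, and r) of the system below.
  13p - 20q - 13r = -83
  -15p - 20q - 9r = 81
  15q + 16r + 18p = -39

Row-reduce the augmented matrix:
R1 ← R1 / (13).
R2 ← R2 + 15·R1.
R3 ← R3 − 18·R1.
R2 ← R2 / (-560/13).
R1 ← R1 + 20/13·R2.
R3 ← R3 − 555/13·R2.
R3 ← R3 / (143/14).
R1 ← R1 + 1/7·R3.
R2 ← R2 − 39/70·R3.
Reading off the reduced rows gives p = -5, q = -3, r = 6.

p = -5, q = -3, r = 6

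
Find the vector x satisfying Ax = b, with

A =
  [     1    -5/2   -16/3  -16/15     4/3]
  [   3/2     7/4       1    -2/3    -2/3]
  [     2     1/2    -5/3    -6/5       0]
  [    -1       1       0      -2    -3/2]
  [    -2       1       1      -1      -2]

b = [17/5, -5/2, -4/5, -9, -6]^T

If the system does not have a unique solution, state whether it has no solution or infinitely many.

infinitely many solutions

Row-reduce:
R2 ← R2 − 3/2·R1.
R3 ← R3 − 2·R1.
R4 ← R4 + 1·R1.
R5 ← R5 + 2·R1.
R2 ← R2 / (11/2).
R1 ← R1 + 5/2·R2.
R3 ← R3 − 11/2·R2.
R4 ← R4 + 3/2·R2.
R5 ← R5 + 4·R2.
Swap R3 and R4.
R3 ← R3 / (-95/33).
R1 ← R1 + 41/33·R3.
R2 ← R2 − 18/11·R3.
R5 ← R5 + 103/33·R3.
Swap R4 and R5.
R4 ← R4 / (847/1425).
R1 ← R1 − 814/1425·R4.
R2 ← R2 + 2036/1425·R4.
R3 ← R3 − 464/475·R4.
Rank is 4 with 5 unknowns, leaving x_5 free.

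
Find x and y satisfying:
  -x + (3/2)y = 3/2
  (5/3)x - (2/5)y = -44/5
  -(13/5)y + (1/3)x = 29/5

Row-reduce the augmented matrix:
R1 ← R1 / (-1).
R2 ← R2 − 5/3·R1.
R3 ← R3 − 1/3·R1.
R2 ← R2 / (21/10).
R1 ← R1 + 3/2·R2.
R3 ← R3 + 21/10·R2.
R3 reduces to 0 = 0, so the extra equation is consistent.
Reading off the reduced rows gives x = -6, y = -3.

x = -6, y = -3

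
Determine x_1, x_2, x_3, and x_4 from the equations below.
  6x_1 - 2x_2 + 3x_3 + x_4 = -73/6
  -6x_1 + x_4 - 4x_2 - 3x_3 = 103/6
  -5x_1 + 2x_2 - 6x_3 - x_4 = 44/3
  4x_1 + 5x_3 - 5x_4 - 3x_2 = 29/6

x_1 = -3/2, x_2 = -5/3, x_3 = -4/3, x_4 = -5/2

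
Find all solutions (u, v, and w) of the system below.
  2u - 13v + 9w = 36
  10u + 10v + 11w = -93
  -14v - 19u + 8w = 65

Row-reduce the augmented matrix:
R1 ← R1 / (2).
R2 ← R2 − 10·R1.
R3 ← R3 + 19·R1.
R2 ← R2 / (75).
R1 ← R1 + 13/2·R2.
R3 ← R3 + 275/2·R2.
R3 ← R3 / (187/6).
R1 ← R1 − 233/150·R3.
R2 ← R2 + 34/75·R3.
Reading off the reduced rows gives u = -1, v = -5, w = -3.

u = -1, v = -5, w = -3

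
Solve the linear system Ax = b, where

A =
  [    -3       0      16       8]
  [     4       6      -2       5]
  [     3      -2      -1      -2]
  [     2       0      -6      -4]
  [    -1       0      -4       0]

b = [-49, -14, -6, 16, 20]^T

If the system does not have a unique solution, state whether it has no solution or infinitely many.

no solution

Row-reduce:
R1 ← R1 / (-3).
R2 ← R2 − 4·R1.
R3 ← R3 − 3·R1.
R4 ← R4 − 2·R1.
R5 ← R5 + 1·R1.
R2 ← R2 / (6).
R3 ← R3 + 2·R2.
R3 ← R3 / (193/9).
R1 ← R1 + 16/3·R3.
R2 ← R2 − 29/9·R3.
R4 ← R4 − 14/3·R3.
R5 ← R5 + 28/3·R3.
R4 ← R4 / (-214/193).
R1 ← R1 − 24/193·R4.
R2 ← R2 − 357/386·R4.
R3 ← R3 − 101/193·R4.
R5 ← R5 − 428/193·R4.
Row 5 reduces to 0 = 3, a contradiction. The system is inconsistent.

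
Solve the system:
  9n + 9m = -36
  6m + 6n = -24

Row-reduce:
R1 ← R1 / (9).
R2 ← R2 − 6·R1.
Rank is 1 with 2 unknowns, leaving n free.

infinitely many solutions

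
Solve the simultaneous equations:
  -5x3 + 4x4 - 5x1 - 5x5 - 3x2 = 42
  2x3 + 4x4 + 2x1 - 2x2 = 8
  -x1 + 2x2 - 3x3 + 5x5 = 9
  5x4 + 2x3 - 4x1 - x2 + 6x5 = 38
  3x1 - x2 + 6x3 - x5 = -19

Row-reduce the augmented matrix:
R1 ← R1 / (-5).
R2 ← R2 − 2·R1.
R3 ← R3 + 1·R1.
R4 ← R4 + 4·R1.
R5 ← R5 − 3·R1.
R2 ← R2 / (-16/5).
R1 ← R1 − 3/5·R2.
R3 ← R3 − 13/5·R2.
R4 ← R4 − 7/5·R2.
R5 ← R5 + 14/5·R2.
R3 ← R3 / (-2).
R1 ← R1 − 1·R3.
R4 ← R4 − 6·R3.
R5 ← R5 − 3·R3.
R4 ← R4 / (31/2).
R1 ← R1 − 17/8·R4.
R2 ← R2 + 7/4·R4.
R3 ← R3 + 15/8·R4.
R5 ← R5 − 25/8·R4.
R5 ← R5 / (-43/248).
R1 ← R1 + 59/248·R5.
R2 ← R2 − 389/124·R5.
R3 ← R3 − 125/248·R5.
R4 ← R4 − 89/62·R5.
Reading off the reduced rows gives x1 = -4, x2 = 1, x3 = -1, x4 = 5, x5 = 0.

x1 = -4, x2 = 1, x3 = -1, x4 = 5, x5 = 0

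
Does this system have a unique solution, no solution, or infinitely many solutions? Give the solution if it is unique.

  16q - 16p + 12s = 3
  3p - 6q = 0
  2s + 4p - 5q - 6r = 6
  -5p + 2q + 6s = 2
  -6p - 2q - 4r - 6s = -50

no solution

Row-reduce:
R1 ← R1 / (-16).
R2 ← R2 − 3·R1.
R3 ← R3 − 4·R1.
R4 ← R4 + 5·R1.
R5 ← R5 + 6·R1.
R2 ← R2 / (-3).
R1 ← R1 + 1·R2.
R3 ← R3 + 1·R2.
R4 ← R4 + 3·R2.
R5 ← R5 + 8·R2.
R3 ← R3 / (-6).
R5 ← R5 + 4·R3.
Swap R4 and R5.
R4 ← R4 / (-58/3).
R1 ← R1 + 3/2·R4.
R2 ← R2 + 3/4·R4.
R3 ← R3 + 17/24·R4.
Row 5 reduces to 0 = 1/2, a contradiction. The system is inconsistent.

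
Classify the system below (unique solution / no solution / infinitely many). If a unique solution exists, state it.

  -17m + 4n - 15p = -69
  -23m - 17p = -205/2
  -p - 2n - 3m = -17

Row-reduce:
R1 ← R1 / (-17).
R2 ← R2 + 23·R1.
R3 ← R3 + 3·R1.
R2 ← R2 / (-92/17).
R1 ← R1 + 4/17·R2.
R3 ← R3 + 46/17·R2.
Row 3 reduces to 0 = -1/4, a contradiction. The system is inconsistent.

no solution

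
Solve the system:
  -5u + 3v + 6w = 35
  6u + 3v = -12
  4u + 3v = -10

u = -1, v = -2, w = 6

Row-reduce the augmented matrix:
R1 ← R1 / (-5).
R2 ← R2 − 6·R1.
R3 ← R3 − 4·R1.
R2 ← R2 / (33/5).
R1 ← R1 + 3/5·R2.
R3 ← R3 − 27/5·R2.
R3 ← R3 / (-12/11).
R1 ← R1 + 6/11·R3.
R2 ← R2 − 12/11·R3.
Reading off the reduced rows gives u = -1, v = -2, w = 6.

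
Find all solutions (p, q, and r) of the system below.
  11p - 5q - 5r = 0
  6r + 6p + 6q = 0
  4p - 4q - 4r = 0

Row-reduce:
R1 ← R1 / (11).
R2 ← R2 − 6·R1.
R3 ← R3 − 4·R1.
R2 ← R2 / (96/11).
R1 ← R1 + 5/11·R2.
R3 ← R3 + 24/11·R2.
Rank is 2 with 3 unknowns, leaving r free.

infinitely many solutions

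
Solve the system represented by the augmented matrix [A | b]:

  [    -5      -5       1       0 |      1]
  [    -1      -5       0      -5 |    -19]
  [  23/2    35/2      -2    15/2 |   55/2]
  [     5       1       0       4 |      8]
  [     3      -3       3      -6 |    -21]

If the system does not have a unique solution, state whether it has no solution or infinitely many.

Row-reduce:
R1 ← R1 / (-5).
R2 ← R2 + 1·R1.
R3 ← R3 − 23/2·R1.
R4 ← R4 − 5·R1.
R5 ← R5 − 3·R1.
R2 ← R2 / (-4).
R1 ← R1 − 1·R2.
R3 ← R3 − 6·R2.
R4 ← R4 + 4·R2.
R5 ← R5 + 6·R2.
Swap R3 and R4.
R3 ← R3 / (6/5).
R1 ← R1 + 1/4·R3.
R2 ← R2 − 1/20·R3.
R5 ← R5 − 39/10·R3.
Swap R4 and R5.
R4 ← R4 / (-111/4).
R1 ← R1 − 5/8·R4.
R2 ← R2 − 7/8·R4.
R3 ← R3 − 15/2·R4.
Row 5 reduces to 0 = 1, a contradiction. The system is inconsistent.

no solution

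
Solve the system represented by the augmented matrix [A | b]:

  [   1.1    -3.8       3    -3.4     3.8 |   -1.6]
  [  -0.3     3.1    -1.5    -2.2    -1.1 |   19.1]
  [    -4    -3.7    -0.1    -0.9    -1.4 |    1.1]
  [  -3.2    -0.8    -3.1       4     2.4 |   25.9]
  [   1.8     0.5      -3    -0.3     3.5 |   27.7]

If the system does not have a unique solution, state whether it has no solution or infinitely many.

Row-reduce the augmented matrix:
R1 ← R1 / (11/10).
R2 ← R2 + 3/10·R1.
R3 ← R3 + 4·R1.
R4 ← R4 + 16/5·R1.
R5 ← R5 − 9/5·R1.
R2 ← R2 / (227/110).
R1 ← R1 + 38/11·R2.
R3 ← R3 + 1927/110·R2.
R4 ← R4 + 652/55·R2.
R5 ← R5 − 739/110·R2.
R3 ← R3 / (5699/1135).
R1 ← R1 − 360/227·R3.
R2 ← R2 + 75/227·R3.
R4 ← R4 − 3883/2270·R3.
R5 ← R5 + 2583/454·R3.
R4 ← R4 / (-1173189/113980).
R1 ← R1 − 24210/5699·R4.
R2 ← R2 + 47131/11398·R4.
R3 ← R3 + 90371/11398·R4.
R5 ← R5 + 82469/2780·R4.
R5 ← R5 / (-177307823/11731890).
R1 ← R1 − 1301630/391063·R5.
R2 ← R2 + 3381041/1173189·R5.
R3 ← R3 + 5396488/1173189·R5.
R4 ← R4 + 1030661/1173189·R5.
Reading off the reduced rows gives x_1 = -4, x_2 = 3, x_3 = -5, x_4 = -3, x_5 = 5.

x_1 = -4, x_2 = 3, x_3 = -5, x_4 = -3, x_5 = 5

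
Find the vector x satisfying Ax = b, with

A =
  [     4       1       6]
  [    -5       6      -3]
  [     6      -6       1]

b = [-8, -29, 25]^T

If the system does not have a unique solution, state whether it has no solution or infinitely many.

x_1 = -2, x_2 = -6, x_3 = 1

Row-reduce the augmented matrix:
R1 ← R1 / (4).
R2 ← R2 + 5·R1.
R3 ← R3 − 6·R1.
R2 ← R2 / (29/4).
R1 ← R1 − 1/4·R2.
R3 ← R3 + 15/2·R2.
R3 ← R3 / (-97/29).
R1 ← R1 − 39/29·R3.
R2 ← R2 − 18/29·R3.
Reading off the reduced rows gives x_1 = -2, x_2 = -6, x_3 = 1.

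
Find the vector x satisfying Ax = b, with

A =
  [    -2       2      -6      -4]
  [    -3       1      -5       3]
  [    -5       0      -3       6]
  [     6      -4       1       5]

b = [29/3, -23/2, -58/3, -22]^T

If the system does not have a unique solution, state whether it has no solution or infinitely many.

x_1 = -1/3, x_2 = 3/2, x_3 = 1, x_4 = -3

Row-reduce the augmented matrix:
R1 ← R1 / (-2).
R2 ← R2 + 3·R1.
R3 ← R3 + 5·R1.
R4 ← R4 − 6·R1.
R2 ← R2 / (-2).
R1 ← R1 + 1·R2.
R3 ← R3 + 5·R2.
R4 ← R4 − 2·R2.
R3 ← R3 / (2).
R1 ← R1 − 1·R3.
R2 ← R2 + 2·R3.
R4 ← R4 + 13·R3.
R4 ← R4 / (-161/4).
R1 ← R1 − 3/4·R4.
R2 ← R2 + 11·R4.
R3 ← R3 + 13/4·R4.
Reading off the reduced rows gives x_1 = -1/3, x_2 = 3/2, x_3 = 1, x_4 = -3.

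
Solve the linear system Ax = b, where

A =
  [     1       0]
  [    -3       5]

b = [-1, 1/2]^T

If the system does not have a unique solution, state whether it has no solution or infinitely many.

x_1 = -1, x_2 = -1/2

Row-reduce the augmented matrix:
R2 ← R2 + 3·R1.
R2 ← R2 / (5).
Reading off the reduced rows gives x_1 = -1, x_2 = -1/2.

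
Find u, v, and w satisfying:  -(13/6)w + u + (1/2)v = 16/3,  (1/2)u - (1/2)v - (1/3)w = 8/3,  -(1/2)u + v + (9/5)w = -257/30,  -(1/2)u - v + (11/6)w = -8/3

u = 1/3, v = -3, w = -3

Row-reduce the augmented matrix:
R2 ← R2 − 1/2·R1.
R3 ← R3 + 1/2·R1.
R4 ← R4 + 1/2·R1.
R2 ← R2 / (-3/4).
R1 ← R1 − 1/2·R2.
R3 ← R3 − 5/4·R2.
R4 ← R4 + 3/4·R2.
R3 ← R3 / (59/30).
R1 ← R1 + 5/3·R3.
R2 ← R2 + 1·R3.
R4 reduces to 0 = 0, so the extra equation is consistent.
Reading off the reduced rows gives u = 1/3, v = -3, w = -3.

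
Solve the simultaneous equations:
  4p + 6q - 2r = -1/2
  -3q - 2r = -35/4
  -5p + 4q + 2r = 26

Row-reduce the augmented matrix:
R1 ← R1 / (4).
R3 ← R3 + 5·R1.
R2 ← R2 / (-3).
R1 ← R1 − 3/2·R2.
R3 ← R3 − 23/2·R2.
R3 ← R3 / (-49/6).
R1 ← R1 + 3/2·R3.
R2 ← R2 − 2/3·R3.
Reading off the reduced rows gives p = -3, q = 9/4, r = 1.

p = -3, q = 9/4, r = 1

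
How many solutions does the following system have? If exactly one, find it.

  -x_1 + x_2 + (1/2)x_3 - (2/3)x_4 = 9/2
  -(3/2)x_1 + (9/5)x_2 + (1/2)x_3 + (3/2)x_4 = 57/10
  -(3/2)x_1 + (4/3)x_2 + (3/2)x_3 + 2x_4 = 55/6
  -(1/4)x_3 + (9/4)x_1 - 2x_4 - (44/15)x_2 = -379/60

no solution

Row-reduce:
R1 ← R1 / (-1).
R2 ← R2 + 3/2·R1.
R3 ← R3 + 3/2·R1.
R4 ← R4 − 9/4·R1.
R2 ← R2 / (3/10).
R1 ← R1 + 1·R2.
R3 ← R3 + 1/6·R2.
R4 ← R4 + 41/60·R2.
R3 ← R3 / (11/18).
R1 ← R1 + 4/3·R3.
R2 ← R2 + 5/6·R3.
R4 ← R4 − 11/36·R3.
Row 4 reduces to 0 = 1/2, a contradiction. The system is inconsistent.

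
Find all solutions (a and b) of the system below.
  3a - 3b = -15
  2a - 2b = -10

infinitely many solutions

Row-reduce:
R1 ← R1 / (3).
R2 ← R2 − 2·R1.
Rank is 1 with 2 unknowns, leaving b free.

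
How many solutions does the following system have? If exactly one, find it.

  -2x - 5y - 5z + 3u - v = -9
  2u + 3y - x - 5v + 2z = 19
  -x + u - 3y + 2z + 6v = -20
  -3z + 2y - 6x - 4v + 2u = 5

infinitely many solutions

Row-reduce:
R1 ← R1 / (-2).
R2 ← R2 + 1·R1.
R3 ← R3 + 1·R1.
R4 ← R4 + 6·R1.
R2 ← R2 / (11/2).
R1 ← R1 − 5/2·R2.
R3 ← R3 + 1/2·R2.
R4 ← R4 − 17·R2.
R3 ← R3 / (54/11).
R1 ← R1 − 5/11·R3.
R2 ← R2 − 9/11·R3.
R4 ← R4 + 21/11·R3.
R4 ← R4 / (-157/18).
R1 ← R1 + 91/54·R4.
R2 ← R2 − 1/6·R4.
R3 ← R3 + 5/54·R4.
Rank is 4 with 5 unknowns, leaving v free.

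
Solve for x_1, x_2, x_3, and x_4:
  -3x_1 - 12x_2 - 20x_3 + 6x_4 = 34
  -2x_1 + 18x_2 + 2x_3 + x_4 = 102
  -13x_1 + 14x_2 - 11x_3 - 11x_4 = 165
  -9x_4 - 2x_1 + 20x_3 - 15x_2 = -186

x_1 = -2, x_2 = 6, x_3 = -5, x_4 = 0

Row-reduce the augmented matrix:
R1 ← R1 / (-3).
R2 ← R2 + 2·R1.
R3 ← R3 + 13·R1.
R4 ← R4 + 2·R1.
R2 ← R2 / (26).
R1 ← R1 − 4·R2.
R3 ← R3 − 66·R2.
R4 ← R4 + 7·R2.
R3 ← R3 / (1433/39).
R1 ← R1 − 56/13·R3.
R2 ← R2 − 23/39·R3.
R4 ← R4 − 487/13·R3.
R4 ← R4 / (46289/2866).
R1 ← R1 − 2732/1433·R4.
R2 ← R2 − 1021/2866·R4.
R3 ← R3 + 1146/1433·R4.
Reading off the reduced rows gives x_1 = -2, x_2 = 6, x_3 = -5, x_4 = 0.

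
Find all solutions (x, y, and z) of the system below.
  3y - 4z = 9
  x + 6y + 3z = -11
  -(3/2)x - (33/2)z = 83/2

Row-reduce:
Swap R1 and R2.
R3 ← R3 + 3/2·R1.
R2 ← R2 / (3).
R1 ← R1 − 6·R2.
R3 ← R3 − 9·R2.
Row 3 reduces to 0 = -2, a contradiction. The system is inconsistent.

no solution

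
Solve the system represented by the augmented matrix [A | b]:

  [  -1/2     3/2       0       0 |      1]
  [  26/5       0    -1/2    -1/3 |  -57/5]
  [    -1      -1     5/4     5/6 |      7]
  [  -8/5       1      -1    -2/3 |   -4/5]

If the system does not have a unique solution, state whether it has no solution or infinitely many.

no solution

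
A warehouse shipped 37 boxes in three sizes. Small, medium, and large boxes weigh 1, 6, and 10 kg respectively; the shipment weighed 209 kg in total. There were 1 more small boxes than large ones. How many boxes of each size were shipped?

small boxes: 9, medium boxes: 20, large boxes: 8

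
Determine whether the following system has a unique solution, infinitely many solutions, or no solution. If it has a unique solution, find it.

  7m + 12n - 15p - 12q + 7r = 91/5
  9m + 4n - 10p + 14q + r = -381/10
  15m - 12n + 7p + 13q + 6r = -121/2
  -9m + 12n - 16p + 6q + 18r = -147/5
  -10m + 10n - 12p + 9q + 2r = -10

m = -2/5, n = 5/2, p = 3/2, q = -2, r = -3/2

Row-reduce the augmented matrix:
R1 ← R1 / (7).
R2 ← R2 − 9·R1.
R3 ← R3 − 15·R1.
R4 ← R4 + 9·R1.
R5 ← R5 + 10·R1.
R2 ← R2 / (-80/7).
R1 ← R1 − 12/7·R2.
R3 ← R3 + 264/7·R2.
R4 ← R4 − 192/7·R2.
R5 ← R5 − 190/7·R2.
R3 ← R3 / (17/2).
R1 ← R1 + 3/4·R3.
R2 ← R2 + 13/16·R3.
R4 ← R4 + 13·R3.
R5 ← R5 + 91/8·R3.
R4 ← R4 / (-478/17).
R1 ← R1 + 417/170·R4.
R2 ← R2 + 5547/680·R4.
R3 ← R3 + 584/85·R4.
R5 ← R5 + 5577/340·R4.
R5 ← R5 / (-36227/9560).
R1 ← R1 + 7967/4780·R5.
R2 ← R2 + 145697/19120·R5.
R3 ← R3 + 7602/1195·R5.
R4 ← R4 + 585/478·R5.
Reading off the reduced rows gives m = -2/5, n = 5/2, p = 3/2, q = -2, r = -3/2.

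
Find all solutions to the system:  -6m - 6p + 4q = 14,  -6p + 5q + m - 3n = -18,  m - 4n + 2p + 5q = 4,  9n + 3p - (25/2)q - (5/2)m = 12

infinitely many solutions

Row-reduce:
R1 ← R1 / (-6).
R2 ← R2 − 1·R1.
R3 ← R3 − 1·R1.
R4 ← R4 + 5/2·R1.
R2 ← R2 / (-3).
R3 ← R3 + 4·R2.
R4 ← R4 − 9·R2.
R3 ← R3 / (31/3).
R1 ← R1 − 1·R3.
R2 ← R2 − 7/3·R3.
R4 ← R4 + 31/2·R3.
Rank is 3 with 4 unknowns, leaving q free.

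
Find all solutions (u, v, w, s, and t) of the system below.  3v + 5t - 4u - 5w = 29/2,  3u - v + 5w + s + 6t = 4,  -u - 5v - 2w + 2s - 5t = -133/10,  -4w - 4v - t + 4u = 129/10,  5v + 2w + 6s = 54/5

u = 3, v = 2, w = -13/5, s = 1, t = 3/2

Row-reduce the augmented matrix:
R1 ← R1 / (-4).
R2 ← R2 − 3·R1.
R3 ← R3 + 1·R1.
R4 ← R4 − 4·R1.
R2 ← R2 / (5/4).
R1 ← R1 + 3/4·R2.
R3 ← R3 + 23/4·R2.
R4 ← R4 + 1·R2.
R5 ← R5 − 5·R2.
R3 ← R3 / (5).
R1 ← R1 − 2·R3.
R2 ← R2 − 1·R3.
R4 ← R4 + 8·R3.
R5 ← R5 + 3·R3.
R4 ← R4 / (284/25).
R1 ← R1 + 51/25·R4.
R2 ← R2 + 13/25·R4.
R3 ← R3 − 33/25·R4.
R5 ← R5 − 149/25·R4.
R5 ← R5 / (-15459/284).
R1 ← R1 − 673/284·R5.
R2 ← R2 − 979/284·R5.
R3 ← R3 + 235/284·R5.
R4 ← R4 − 1839/284·R5.
Reading off the reduced rows gives u = 3, v = 2, w = -13/5, s = 1, t = 3/2.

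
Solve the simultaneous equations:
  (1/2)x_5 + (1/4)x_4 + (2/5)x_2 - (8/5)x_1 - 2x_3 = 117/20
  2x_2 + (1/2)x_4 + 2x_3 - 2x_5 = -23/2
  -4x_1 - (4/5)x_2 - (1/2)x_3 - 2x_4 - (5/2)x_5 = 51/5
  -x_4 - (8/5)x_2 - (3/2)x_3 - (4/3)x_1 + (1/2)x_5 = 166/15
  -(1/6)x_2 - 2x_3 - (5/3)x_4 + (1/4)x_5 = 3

Row-reduce:
R1 ← R1 / (-8/5).
R3 ← R3 + 4·R1.
R4 ← R4 + 4/3·R1.
R2 ← R2 / (2).
R1 ← R1 + 1/4·R2.
R3 ← R3 + 9/5·R2.
R4 ← R4 + 29/15·R2.
R5 ← R5 + 1/6·R2.
R3 ← R3 / (63/10).
R1 ← R1 − 3/2·R3.
R2 ← R2 − 1·R3.
R4 ← R4 − 21/10·R3.
R5 ← R5 + 11/6·R3.
Swap R4 and R5.
R4 ← R4 / (-569/252).
R1 ← R1 − 95/224·R4.
R2 ← R2 − 25/42·R4.
R3 ← R3 + 29/84·R4.
Rank is 4 with 5 unknowns, leaving x_5 free.

infinitely many solutions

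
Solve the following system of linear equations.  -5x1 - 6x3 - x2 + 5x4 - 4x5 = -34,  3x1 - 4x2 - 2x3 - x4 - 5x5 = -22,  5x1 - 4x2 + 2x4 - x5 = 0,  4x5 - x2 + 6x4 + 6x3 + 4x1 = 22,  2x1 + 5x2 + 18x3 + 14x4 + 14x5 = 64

no solution

Row-reduce:
R1 ← R1 / (-5).
R2 ← R2 − 3·R1.
R3 ← R3 − 5·R1.
R4 ← R4 − 4·R1.
R5 ← R5 − 2·R1.
R2 ← R2 / (-23/5).
R1 ← R1 − 1/5·R2.
R3 ← R3 + 5·R2.
R4 ← R4 + 9/5·R2.
R5 ← R5 − 23/5·R2.
R3 ← R3 / (2/23).
R1 ← R1 − 22/23·R3.
R2 ← R2 − 28/23·R3.
R4 ← R4 − 78/23·R3.
R5 ← R5 − 10·R3.
R4 ← R4 / (-179).
R1 ← R1 + 54·R4.
R2 ← R2 + 68·R4.
R3 ← R3 − 111/2·R4.
R5 ← R5 + 537·R4.
Row 5 reduces to 0 = -2, a contradiction. The system is inconsistent.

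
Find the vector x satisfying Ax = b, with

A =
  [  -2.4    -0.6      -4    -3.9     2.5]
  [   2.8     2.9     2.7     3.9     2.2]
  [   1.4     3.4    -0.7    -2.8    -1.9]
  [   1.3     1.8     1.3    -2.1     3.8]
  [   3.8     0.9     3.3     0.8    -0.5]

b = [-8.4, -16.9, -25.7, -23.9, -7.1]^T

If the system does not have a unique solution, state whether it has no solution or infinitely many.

Row-reduce the augmented matrix:
R1 ← R1 / (-12/5).
R2 ← R2 − 14/5·R1.
R3 ← R3 − 7/5·R1.
R4 ← R4 − 13/10·R1.
R5 ← R5 − 19/5·R1.
R2 ← R2 / (11/5).
R1 ← R1 − 1/4·R2.
R3 ← R3 − 61/20·R2.
R4 ← R4 − 59/40·R2.
R5 ← R5 + 1/20·R2.
R3 ← R3 / (-27/88).
R1 ← R1 − 499/264·R3.
R2 ← R2 + 59/66·R3.
R4 ← R4 − 1193/2640·R3.
R5 ← R5 + 4063/1320·R3.
R4 ← R4 / (-160771/16200).
R1 ← R1 + 38903/1620·R4.
R2 ← R2 − 9611/810·R4.
R3 ← R3 − 3673/270·R4.
R5 ← R5 − 295511/8100·R4.
R5 ← R5 / (35937511/803855).
R1 ← R1 + 4077090/160771·R5.
R2 ← R2 − 2101592/160771·R5.
R3 ← R3 − 1882463/160771·R5.
R4 ← R4 − 151867/160771·R5.
Reading off the reduced rows gives x_1 = -2, x_2 = -6, x_3 = 1, x_4 = 2, x_5 = -2.

x_1 = -2, x_2 = -6, x_3 = 1, x_4 = 2, x_5 = -2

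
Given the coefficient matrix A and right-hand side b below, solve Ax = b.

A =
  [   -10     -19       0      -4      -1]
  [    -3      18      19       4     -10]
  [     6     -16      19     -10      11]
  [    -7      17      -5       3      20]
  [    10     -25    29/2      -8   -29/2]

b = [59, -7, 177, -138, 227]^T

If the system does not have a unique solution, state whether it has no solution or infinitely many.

no solution

Row-reduce:
R1 ← R1 / (-10).
R2 ← R2 + 3·R1.
R3 ← R3 − 6·R1.
R4 ← R4 + 7·R1.
R5 ← R5 − 10·R1.
R2 ← R2 / (237/10).
R1 ← R1 − 19/10·R2.
R3 ← R3 + 137/5·R2.
R4 ← R4 − 303/10·R2.
R5 ← R5 + 44·R2.
R3 ← R3 / (9709/237).
R1 ← R1 + 361/237·R3.
R2 ← R2 − 190/237·R3.
R4 ← R4 + 2314/79·R3.
R5 ← R5 − 23593/474·R3.
R4 ← R4 / (-52581/9709).
R1 ← R1 + 130/511·R4.
R2 ← R2 − 176/511·R4.
R3 ← R3 + 1514/9709·R4.
R5 ← R5 − 52581/9709·R4.
Row 5 reduces to 0 = 1/2, a contradiction. The system is inconsistent.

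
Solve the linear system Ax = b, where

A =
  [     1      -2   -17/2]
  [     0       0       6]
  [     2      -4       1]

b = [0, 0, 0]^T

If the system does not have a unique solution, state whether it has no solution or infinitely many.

infinitely many solutions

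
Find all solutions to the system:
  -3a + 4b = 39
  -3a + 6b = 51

a = -5, b = 6

Row-reduce the augmented matrix:
R1 ← R1 / (-3).
R2 ← R2 + 3·R1.
R2 ← R2 / (2).
R1 ← R1 + 4/3·R2.
Reading off the reduced rows gives a = -5, b = 6.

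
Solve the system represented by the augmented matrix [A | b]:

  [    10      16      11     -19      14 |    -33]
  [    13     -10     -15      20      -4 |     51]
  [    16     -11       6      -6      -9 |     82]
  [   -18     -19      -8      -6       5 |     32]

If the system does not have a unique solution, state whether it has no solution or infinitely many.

Row-reduce:
R1 ← R1 / (10).
R2 ← R2 − 13·R1.
R3 ← R3 − 16·R1.
R4 ← R4 + 18·R1.
R2 ← R2 / (-154/5).
R1 ← R1 − 8/5·R2.
R3 ← R3 + 183/5·R2.
R4 ← R4 − 49/5·R2.
R3 ← R3 / (7151/308).
R1 ← R1 + 65/154·R3.
R2 ← R2 − 293/308·R3.
R4 ← R4 − 109/44·R3.
R4 ← R4 / (-163852/7151).
R1 ← R1 + 715/7151·R4.
R2 ← R2 + 1964/7151·R4.
R3 ← R3 + 8845/7151·R4.
Rank is 4 with 5 unknowns, leaving x_5 free.

infinitely many solutions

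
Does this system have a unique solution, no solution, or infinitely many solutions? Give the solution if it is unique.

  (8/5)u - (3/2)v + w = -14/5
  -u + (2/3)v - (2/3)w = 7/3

Row-reduce:
R1 ← R1 / (8/5).
R2 ← R2 + 1·R1.
R2 ← R2 / (-13/48).
R1 ← R1 + 15/16·R2.
Rank is 2 with 3 unknowns, leaving w free.

infinitely many solutions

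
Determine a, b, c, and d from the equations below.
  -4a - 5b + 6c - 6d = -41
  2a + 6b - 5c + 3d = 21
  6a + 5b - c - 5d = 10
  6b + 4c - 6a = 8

Row-reduce the augmented matrix:
R1 ← R1 / (-4).
R2 ← R2 − 2·R1.
R3 ← R3 − 6·R1.
R4 ← R4 + 6·R1.
R2 ← R2 / (7/2).
R1 ← R1 − 5/4·R2.
R3 ← R3 + 5/2·R2.
R4 ← R4 − 27/2·R2.
R3 ← R3 / (46/7).
R1 ← R1 + 11/14·R3.
R2 ← R2 + 4/7·R3.
R4 ← R4 − 19/7·R3.
R4 ← R4 / (340/23).
R1 ← R1 + 4/23·R4.
R2 ← R2 + 28/23·R4.
R3 ← R3 + 49/23·R4.
Reading off the reduced rows gives a = 5, b = 3, c = 5, d = 6.

a = 5, b = 3, c = 5, d = 6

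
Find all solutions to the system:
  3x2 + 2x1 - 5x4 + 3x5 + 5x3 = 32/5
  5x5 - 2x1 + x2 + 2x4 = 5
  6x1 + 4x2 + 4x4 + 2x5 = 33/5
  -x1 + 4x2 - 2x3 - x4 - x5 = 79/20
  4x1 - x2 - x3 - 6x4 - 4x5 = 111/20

Row-reduce the augmented matrix:
R1 ← R1 / (2).
R2 ← R2 + 2·R1.
R3 ← R3 − 6·R1.
R4 ← R4 + 1·R1.
R5 ← R5 − 4·R1.
R2 ← R2 / (4).
R1 ← R1 − 3/2·R2.
R3 ← R3 + 5·R2.
R4 ← R4 − 11/2·R2.
R5 ← R5 + 7·R2.
R3 ← R3 / (-35/4).
R1 ← R1 − 5/8·R3.
R2 ← R2 − 5/4·R3.
R4 ← R4 + 51/8·R3.
R5 ← R5 + 9/4·R3.
R4 ← R4 / (-367/35).
R1 ← R1 + 2/7·R4.
R2 ← R2 − 10/7·R4.
R3 ← R3 + 61/35·R4.
R5 ← R5 + 181/35·R4.
R5 ← R5 / (3481/367).
R1 ← R1 + 345/367·R5.
R2 ← R2 − 257/367·R5.
R3 ← R3 − 648/367·R5.
R4 ← R4 − 444/367·R5.
Reading off the reduced rows gives x1 = 1, x2 = 1/2, x3 = -7/4, x4 = -5/4, x5 = 9/5.

x1 = 1, x2 = 1/2, x3 = -7/4, x4 = -5/4, x5 = 9/5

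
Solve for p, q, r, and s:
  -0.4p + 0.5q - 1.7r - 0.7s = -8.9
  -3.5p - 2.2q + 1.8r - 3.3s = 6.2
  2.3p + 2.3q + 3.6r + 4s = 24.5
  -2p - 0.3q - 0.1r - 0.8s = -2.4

Row-reduce the augmented matrix:
R1 ← R1 / (-2/5).
R2 ← R2 + 7/2·R1.
R3 ← R3 − 23/10·R1.
R4 ← R4 + 2·R1.
R2 ← R2 / (-263/40).
R1 ← R1 + 5/4·R2.
R3 ← R3 − 207/40·R2.
R4 ← R4 + 14/5·R2.
R3 ← R3 / (18277/2630).
R1 ← R1 − 284/263·R3.
R2 ← R2 + 667/263·R3.
R4 ← R4 − 1708/1315·R3.
R4 ← R4 / (4051/3730).
R1 ← R1 − 325/373·R4.
R2 ← R2 − 139/373·R4.
R3 ← R3 − 118/373·R4.
Reading off the reduced rows gives p = 1, q = 2, r = 6, s = -1.

p = 1, q = 2, r = 6, s = -1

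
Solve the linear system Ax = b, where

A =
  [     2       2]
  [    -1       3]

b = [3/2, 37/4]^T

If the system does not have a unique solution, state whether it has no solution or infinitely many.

Row-reduce the augmented matrix:
R1 ← R1 / (2).
R2 ← R2 + 1·R1.
R2 ← R2 / (4).
R1 ← R1 − 1·R2.
Reading off the reduced rows gives x_1 = -7/4, x_2 = 5/2.

x_1 = -7/4, x_2 = 5/2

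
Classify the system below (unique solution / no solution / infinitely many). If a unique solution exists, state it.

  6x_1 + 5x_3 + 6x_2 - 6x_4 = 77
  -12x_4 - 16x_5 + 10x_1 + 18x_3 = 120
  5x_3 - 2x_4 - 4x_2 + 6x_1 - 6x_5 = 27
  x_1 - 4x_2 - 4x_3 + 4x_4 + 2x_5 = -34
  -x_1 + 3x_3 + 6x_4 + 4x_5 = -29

no solution

Row-reduce:
R1 ← R1 / (6).
R2 ← R2 − 10·R1.
R3 ← R3 − 6·R1.
R4 ← R4 − 1·R1.
R5 ← R5 + 1·R1.
R2 ← R2 / (-10).
R1 ← R1 − 1·R2.
R3 ← R3 + 10·R2.
R4 ← R4 + 5·R2.
R5 ← R5 − 1·R2.
R3 ← R3 / (-29/3).
R1 ← R1 − 9/5·R3.
R2 ← R2 + 29/30·R3.
R4 ← R4 + 29/3·R3.
R5 ← R5 − 24/5·R3.
Swap R4 and R5.
R4 ← R4 / (1128/145).
R1 ← R1 + 12/145·R4.
R2 ← R2 + 2/5·R4.
R3 ← R3 + 18/29·R4.
Row 5 reduces to 0 = -1, a contradiction. The system is inconsistent.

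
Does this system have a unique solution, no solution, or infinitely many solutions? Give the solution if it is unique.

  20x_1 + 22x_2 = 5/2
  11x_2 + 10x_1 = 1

no solution

Row-reduce:
R1 ← R1 / (20).
R2 ← R2 − 10·R1.
Row 2 reduces to 0 = -1/4, a contradiction. The system is inconsistent.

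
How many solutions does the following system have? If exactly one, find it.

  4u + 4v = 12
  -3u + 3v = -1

u = 5/3, v = 4/3

Row-reduce the augmented matrix:
R1 ← R1 / (4).
R2 ← R2 + 3·R1.
R2 ← R2 / (6).
R1 ← R1 − 1·R2.
Reading off the reduced rows gives u = 5/3, v = 4/3.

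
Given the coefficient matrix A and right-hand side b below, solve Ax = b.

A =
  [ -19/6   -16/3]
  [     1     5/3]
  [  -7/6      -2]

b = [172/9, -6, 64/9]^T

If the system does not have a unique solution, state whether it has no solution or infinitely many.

Row-reduce the augmented matrix:
R1 ← R1 / (-19/6).
R2 ← R2 − 1·R1.
R3 ← R3 + 7/6·R1.
R2 ← R2 / (-1/57).
R1 ← R1 − 32/19·R2.
R3 ← R3 + 2/57·R2.
R3 reduces to 0 = 0, so the extra equation is consistent.
Reading off the reduced rows gives x_1 = -8/3, x_2 = -2.

x_1 = -8/3, x_2 = -2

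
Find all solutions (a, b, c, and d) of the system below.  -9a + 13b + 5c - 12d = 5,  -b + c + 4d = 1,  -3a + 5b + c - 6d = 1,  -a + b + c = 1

infinitely many solutions

Row-reduce:
R1 ← R1 / (-9).
R3 ← R3 + 3·R1.
R4 ← R4 + 1·R1.
R2 ← R2 / (-1).
R1 ← R1 + 13/9·R2.
R3 ← R3 − 2/3·R2.
R4 ← R4 + 4/9·R2.
R3 ← R3 / (2/3).
R1 ← R1 + 40/9·R3.
R2 ← R2 + 4·R3.
R4 ← R4 + 4/9·R3.
Rank is 3 with 4 unknowns, leaving c free.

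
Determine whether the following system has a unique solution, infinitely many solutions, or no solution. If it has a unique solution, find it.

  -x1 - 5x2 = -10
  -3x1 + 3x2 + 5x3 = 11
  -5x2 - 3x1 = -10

Row-reduce the augmented matrix:
R1 ← R1 / (-1).
R2 ← R2 + 3·R1.
R3 ← R3 + 3·R1.
R2 ← R2 / (18).
R1 ← R1 − 5·R2.
R3 ← R3 − 10·R2.
R3 ← R3 / (-25/9).
R1 ← R1 + 25/18·R3.
R2 ← R2 − 5/18·R3.
Reading off the reduced rows gives x1 = 0, x2 = 2, x3 = 1.

x1 = 0, x2 = 2, x3 = 1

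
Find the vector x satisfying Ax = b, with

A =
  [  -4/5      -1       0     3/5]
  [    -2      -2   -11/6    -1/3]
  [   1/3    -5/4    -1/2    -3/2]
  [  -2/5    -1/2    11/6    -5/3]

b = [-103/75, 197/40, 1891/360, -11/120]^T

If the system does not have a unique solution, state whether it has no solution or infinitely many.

x_1 = 1/3, x_2 = -1/3, x_3 = -9/4, x_4 = -12/5

Row-reduce the augmented matrix:
R1 ← R1 / (-4/5).
R2 ← R2 + 2·R1.
R3 ← R3 − 1/3·R1.
R4 ← R4 + 2/5·R1.
R2 ← R2 / (1/2).
R1 ← R1 − 5/4·R2.
R3 ← R3 + 5/3·R2.
R3 ← R3 / (-119/18).
R1 ← R1 − 55/12·R3.
R2 ← R2 + 11/3·R3.
R4 ← R4 − 11/6·R3.
R4 ← R4 / (-9539/2380).
R1 ← R1 + 1209/952·R4.
R2 ← R2 − 99/238·R4.
R3 ← R3 − 265/238·R4.
Reading off the reduced rows gives x_1 = 1/3, x_2 = -1/3, x_3 = -9/4, x_4 = -12/5.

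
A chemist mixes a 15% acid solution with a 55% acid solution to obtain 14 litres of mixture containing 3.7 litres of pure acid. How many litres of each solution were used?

litres of solution A: 10, litres of solution B: 4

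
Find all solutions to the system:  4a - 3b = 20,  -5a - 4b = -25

a = 5, b = 0

Row-reduce the augmented matrix:
R1 ← R1 / (4).
R2 ← R2 + 5·R1.
R2 ← R2 / (-31/4).
R1 ← R1 + 3/4·R2.
Reading off the reduced rows gives a = 5, b = 0.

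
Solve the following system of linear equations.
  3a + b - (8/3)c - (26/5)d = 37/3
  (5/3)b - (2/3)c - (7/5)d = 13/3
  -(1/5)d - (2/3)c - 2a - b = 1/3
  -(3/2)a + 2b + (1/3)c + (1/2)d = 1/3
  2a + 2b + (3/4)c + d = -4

a = -1, b = 0, c = 4, d = -5

Row-reduce the augmented matrix:
R1 ← R1 / (3).
R3 ← R3 + 2·R1.
R4 ← R4 + 3/2·R1.
R5 ← R5 − 2·R1.
R2 ← R2 / (5/3).
R1 ← R1 − 1/3·R2.
R3 ← R3 + 1/3·R2.
R4 ← R4 − 5/2·R2.
R5 ← R5 − 4/3·R2.
R3 ← R3 / (-116/45).
R1 ← R1 + 34/45·R3.
R2 ← R2 + 2/5·R3.
R5 ← R5 − 551/180·R3.
Swap R4 and R5.
R4 ← R4 / (9/10).
R1 ← R1 + 43/145·R4.
R2 ← R2 + 33/145·R4.
R3 ← R3 − 222/145·R4.
R5 reduces to 0 = 0, so the extra equation is consistent.
Reading off the reduced rows gives a = -1, b = 0, c = 4, d = -5.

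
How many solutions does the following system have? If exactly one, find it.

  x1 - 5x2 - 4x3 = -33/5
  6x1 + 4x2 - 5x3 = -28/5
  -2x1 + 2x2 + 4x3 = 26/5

Row-reduce the augmented matrix:
R2 ← R2 − 6·R1.
R3 ← R3 + 2·R1.
R2 ← R2 / (34).
R1 ← R1 + 5·R2.
R3 ← R3 + 8·R2.
R3 ← R3 / (8/17).
R1 ← R1 + 41/34·R3.
R2 ← R2 − 19/34·R3.
Reading off the reduced rows gives x1 = -8/5, x2 = 1, x3 = 0.

x1 = -8/5, x2 = 1, x3 = 0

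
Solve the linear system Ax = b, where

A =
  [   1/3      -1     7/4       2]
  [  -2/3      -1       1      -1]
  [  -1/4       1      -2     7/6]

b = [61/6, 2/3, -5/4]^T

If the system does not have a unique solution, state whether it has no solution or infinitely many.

infinitely many solutions

Row-reduce:
R1 ← R1 / (1/3).
R2 ← R2 + 2/3·R1.
R3 ← R3 + 1/4·R1.
R2 ← R2 / (-3).
R1 ← R1 + 3·R2.
R3 ← R3 − 1/4·R2.
R3 ← R3 / (-5/16).
R1 ← R1 − 3/4·R3.
R2 ← R2 + 3/2·R3.
Rank is 3 with 4 unknowns, leaving x_4 free.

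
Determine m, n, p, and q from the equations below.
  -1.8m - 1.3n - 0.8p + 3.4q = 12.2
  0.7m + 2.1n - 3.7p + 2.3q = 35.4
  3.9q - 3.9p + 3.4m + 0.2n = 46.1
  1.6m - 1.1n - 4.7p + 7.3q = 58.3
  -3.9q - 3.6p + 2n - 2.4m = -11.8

m = 3, n = 4, p = -3, q = 6

Row-reduce the augmented matrix:
R1 ← R1 / (-9/5).
R2 ← R2 − 7/10·R1.
R3 ← R3 − 17/5·R1.
R4 ← R4 − 8/5·R1.
R5 ← R5 + 12/5·R1.
R2 ← R2 / (287/180).
R1 ← R1 − 13/18·R2.
R3 ← R3 + 203/90·R2.
R4 ← R4 + 203/90·R2.
R5 ← R5 − 56/15·R2.
R3 ← R3 / (-909/82).
R1 ← R1 − 649/287·R3.
R2 ← R2 + 722/287·R3.
R4 ← R4 + 909/82·R3.
R5 ← R5 − 1406/205·R3.
Swap R4 and R5.
R4 ← R4 / (-111473/15150).
R1 ← R1 + 4016/10605·R4.
R2 ← R2 + 13082/10605·R4.
R3 ← R3 + 2111/1515·R4.
R5 reduces to 0 = 0, so the extra equation is consistent.
Reading off the reduced rows gives m = 3, n = 4, p = -3, q = 6.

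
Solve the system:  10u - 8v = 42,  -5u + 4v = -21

Row-reduce:
R1 ← R1 / (10).
R2 ← R2 + 5·R1.
Rank is 1 with 2 unknowns, leaving v free.

infinitely many solutions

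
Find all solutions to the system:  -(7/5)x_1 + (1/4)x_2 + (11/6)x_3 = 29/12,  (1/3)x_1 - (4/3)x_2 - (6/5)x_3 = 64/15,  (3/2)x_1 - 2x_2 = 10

x_1 = 0, x_2 = -5, x_3 = 2

Row-reduce the augmented matrix:
R1 ← R1 / (-7/5).
R2 ← R2 − 1/3·R1.
R3 ← R3 − 3/2·R1.
R2 ← R2 / (-107/84).
R1 ← R1 + 5/28·R2.
R3 ← R3 + 97/56·R2.
R3 ← R3 / (4819/1605).
R1 ← R1 + 386/321·R3.
R2 ← R2 − 962/1605·R3.
Reading off the reduced rows gives x_1 = 0, x_2 = -5, x_3 = 2.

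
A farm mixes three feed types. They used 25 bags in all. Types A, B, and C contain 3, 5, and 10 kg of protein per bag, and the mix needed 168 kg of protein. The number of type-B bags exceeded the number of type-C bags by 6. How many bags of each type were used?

Let a = type-A bags, b = type-B bags, c = type-C bags.
  a + c + b = 25
  3a + 5b + 10c = 168
  b - c = 6
Row-reduce the augmented matrix:
R2 ← R2 − 3·R1.
R2 ← R2 / (2).
R1 ← R1 − 1·R2.
R3 ← R3 − 1·R2.
R3 ← R3 / (-9/2).
R1 ← R1 + 5/2·R3.
R2 ← R2 − 7/2·R3.
Reading off the reduced rows gives a = 1, b = 15, c = 9.

type-A bags: 1, type-B bags: 15, type-C bags: 9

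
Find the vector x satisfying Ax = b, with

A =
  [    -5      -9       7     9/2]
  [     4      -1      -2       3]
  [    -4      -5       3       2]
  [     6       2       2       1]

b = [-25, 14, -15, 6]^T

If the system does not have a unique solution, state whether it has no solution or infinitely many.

no solution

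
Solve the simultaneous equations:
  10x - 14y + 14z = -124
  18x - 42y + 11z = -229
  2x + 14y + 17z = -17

no solution

Row-reduce:
R1 ← R1 / (10).
R2 ← R2 − 18·R1.
R3 ← R3 − 2·R1.
R2 ← R2 / (-84/5).
R1 ← R1 + 7/5·R2.
R3 ← R3 − 84/5·R2.
Row 3 reduces to 0 = 2, a contradiction. The system is inconsistent.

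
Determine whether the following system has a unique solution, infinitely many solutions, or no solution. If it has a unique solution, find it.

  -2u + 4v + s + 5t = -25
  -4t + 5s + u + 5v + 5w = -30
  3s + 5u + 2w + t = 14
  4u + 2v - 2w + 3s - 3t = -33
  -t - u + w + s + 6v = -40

Row-reduce the augmented matrix:
R1 ← R1 / (-2).
R2 ← R2 − 1·R1.
R3 ← R3 − 5·R1.
R4 ← R4 − 4·R1.
R5 ← R5 + 1·R1.
R2 ← R2 / (7).
R1 ← R1 + 2·R2.
R3 ← R3 − 10·R2.
R4 ← R4 − 10·R2.
R5 ← R5 − 4·R2.
R3 ← R3 / (-36/7).
R1 ← R1 − 10/7·R3.
R2 ← R2 − 5/7·R3.
R4 ← R4 + 64/7·R3.
R5 ← R5 + 13/7·R3.
R4 ← R4 / (4/3).
R1 ← R1 − 5/12·R4.
R2 ← R2 − 11/24·R4.
R3 ← R3 − 11/24·R4.
R5 ← R5 + 43/24·R4.
R5 ← R5 / (-267/8).
R1 ← R1 − 29/4·R5.
R2 ← R2 − 67/8·R5.
R3 ← R3 − 27/8·R5.
R4 ← R4 + 14·R5.
Reading off the reduced rows gives u = 3, v = -6, w = 6, s = -5, t = 2.

u = 3, v = -6, w = 6, s = -5, t = 2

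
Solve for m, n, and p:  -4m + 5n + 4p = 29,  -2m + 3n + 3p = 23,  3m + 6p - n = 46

Row-reduce the augmented matrix:
R1 ← R1 / (-4).
R2 ← R2 + 2·R1.
R3 ← R3 − 3·R1.
R2 ← R2 / (1/2).
R1 ← R1 + 5/4·R2.
R3 ← R3 − 11/4·R2.
R3 ← R3 / (7/2).
R1 ← R1 − 3/2·R3.
R2 ← R2 − 2·R3.
Reading off the reduced rows gives m = 5, n = 5, p = 6.

m = 5, n = 5, p = 6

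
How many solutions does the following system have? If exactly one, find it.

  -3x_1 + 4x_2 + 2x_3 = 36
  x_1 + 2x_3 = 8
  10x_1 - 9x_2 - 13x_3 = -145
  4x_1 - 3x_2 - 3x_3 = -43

x_1 = -4, x_2 = 3, x_3 = 6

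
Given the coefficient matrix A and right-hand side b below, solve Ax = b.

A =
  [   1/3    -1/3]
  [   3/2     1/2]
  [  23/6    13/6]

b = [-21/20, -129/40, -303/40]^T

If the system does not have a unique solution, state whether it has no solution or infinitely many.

x_1 = -12/5, x_2 = 3/4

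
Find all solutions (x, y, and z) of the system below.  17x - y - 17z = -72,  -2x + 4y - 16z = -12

Row-reduce:
R1 ← R1 / (17).
R2 ← R2 + 2·R1.
R2 ← R2 / (66/17).
R1 ← R1 + 1/17·R2.
Rank is 2 with 3 unknowns, leaving z free.

infinitely many solutions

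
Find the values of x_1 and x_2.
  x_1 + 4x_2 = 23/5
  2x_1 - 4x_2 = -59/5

From equation 1: x_1 = 23/5 − 4·x_2.
Substitute into equation 2 and solve: x_2 = 7/4.
Then x_1 = -12/5.

x_1 = -12/5, x_2 = 7/4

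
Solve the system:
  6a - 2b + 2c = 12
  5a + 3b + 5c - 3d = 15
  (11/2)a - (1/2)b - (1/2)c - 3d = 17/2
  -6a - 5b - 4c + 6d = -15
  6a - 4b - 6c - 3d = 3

no solution

Row-reduce:
R1 ← R1 / (6).
R2 ← R2 − 5·R1.
R3 ← R3 − 11/2·R1.
R4 ← R4 + 6·R1.
R5 ← R5 − 6·R1.
R2 ← R2 / (14/3).
R1 ← R1 + 1/3·R2.
R3 ← R3 − 4/3·R2.
R4 ← R4 + 7·R2.
R5 ← R5 + 2·R2.
R3 ← R3 / (-23/7).
R1 ← R1 − 4/7·R3.
R2 ← R2 − 5/7·R3.
R4 ← R4 − 3·R3.
R5 ← R5 + 46/7·R3.
R4 ← R4 / (-21/46).
R1 ← R1 + 27/46·R4.
R2 ← R2 + 51/46·R4.
R3 ← R3 − 15/23·R4.
Row 5 reduces to 0 = 1, a contradiction. The system is inconsistent.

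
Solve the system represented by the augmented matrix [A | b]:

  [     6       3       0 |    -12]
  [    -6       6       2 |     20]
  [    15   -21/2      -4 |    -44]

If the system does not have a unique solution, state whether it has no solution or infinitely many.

no solution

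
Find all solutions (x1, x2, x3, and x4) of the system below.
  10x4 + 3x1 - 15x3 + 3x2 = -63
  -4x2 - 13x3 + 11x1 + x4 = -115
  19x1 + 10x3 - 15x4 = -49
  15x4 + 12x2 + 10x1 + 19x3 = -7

x1 = -6, x2 = 5, x3 = 2, x4 = -3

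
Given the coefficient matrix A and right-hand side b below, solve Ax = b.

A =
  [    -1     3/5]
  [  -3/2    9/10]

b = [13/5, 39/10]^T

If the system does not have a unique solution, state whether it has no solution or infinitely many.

Row-reduce:
R1 ← R1 / (-1).
R2 ← R2 + 3/2·R1.
Rank is 1 with 2 unknowns, leaving x_2 free.

infinitely many solutions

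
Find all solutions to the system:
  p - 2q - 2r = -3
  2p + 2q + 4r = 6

infinitely many solutions

Row-reduce:
R2 ← R2 − 2·R1.
R2 ← R2 / (6).
R1 ← R1 + 2·R2.
Rank is 2 with 3 unknowns, leaving r free.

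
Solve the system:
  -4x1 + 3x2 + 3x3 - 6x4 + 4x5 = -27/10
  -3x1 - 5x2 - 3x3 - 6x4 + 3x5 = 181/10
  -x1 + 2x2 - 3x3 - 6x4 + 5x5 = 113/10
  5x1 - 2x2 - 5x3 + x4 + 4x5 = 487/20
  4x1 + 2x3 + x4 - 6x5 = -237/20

x1 = 6/5, x2 = -2, x3 = -1, x4 = -1/4, x5 = 12/5

Row-reduce the augmented matrix:
R1 ← R1 / (-4).
R2 ← R2 + 3·R1.
R3 ← R3 + 1·R1.
R4 ← R4 − 5·R1.
R5 ← R5 − 4·R1.
R2 ← R2 / (-29/4).
R1 ← R1 + 3/4·R2.
R3 ← R3 − 5/4·R2.
R4 ← R4 − 7/4·R2.
R5 ← R5 − 3·R2.
R3 ← R3 / (-135/29).
R1 ← R1 + 6/29·R3.
R2 ← R2 − 21/29·R3.
R4 ← R4 + 73/29·R3.
R5 ← R5 − 82/29·R3.
R4 ← R4 / (-193/45).
R1 ← R1 − 28/15·R4.
R2 ← R2 + 8/15·R4.
R3 ← R3 − 46/45·R4.
R5 ← R5 + 383/45·R4.
R5 ← R5 / (-7607/579).
R1 ← R1 − 347/193·R5.
R2 ← R2 + 44/193·R5.
R3 ← R3 − 446/579·R5.
R4 ← R4 + 923/579·R5.
Reading off the reduced rows gives x1 = 6/5, x2 = -2, x3 = -1, x4 = -1/4, x5 = 12/5.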